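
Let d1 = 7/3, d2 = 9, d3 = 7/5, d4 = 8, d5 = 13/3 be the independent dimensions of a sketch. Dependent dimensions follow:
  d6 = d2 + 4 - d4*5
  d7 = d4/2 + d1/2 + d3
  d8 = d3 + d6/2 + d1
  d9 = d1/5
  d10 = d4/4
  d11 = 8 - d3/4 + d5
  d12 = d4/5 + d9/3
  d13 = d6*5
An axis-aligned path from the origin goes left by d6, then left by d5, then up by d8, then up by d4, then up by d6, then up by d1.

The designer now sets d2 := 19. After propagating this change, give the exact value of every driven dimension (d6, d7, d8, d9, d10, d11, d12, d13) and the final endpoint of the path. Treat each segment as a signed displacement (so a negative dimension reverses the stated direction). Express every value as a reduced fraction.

Apply edit: d2 := 19
  d6 = d2 + 4 - d4*5 = -17
  d7 = d4/2 + d1/2 + d3 = 197/30
  d8 = d3 + d6/2 + d1 = -143/30
  d9 = d1/5 = 7/15
  d10 = d4/4 = 2
  d11 = 8 - d3/4 + d5 = 719/60
  d12 = d4/5 + d9/3 = 79/45
  d13 = d6*5 = -85
Walk from origin (0, 0):
  seg 1: left by d6 = -17 → (17, 0)
  seg 2: left by d5 = 13/3 → (38/3, 0)
  seg 3: up by d8 = -143/30 → (38/3, -143/30)
  seg 4: up by d4 = 8 → (38/3, 97/30)
  seg 5: up by d6 = -17 → (38/3, -413/30)
  seg 6: up by d1 = 7/3 → (38/3, -343/30)

d6 = -17
d7 = 197/30
d8 = -143/30
d9 = 7/15
d10 = 2
d11 = 719/60
d12 = 79/45
d13 = -85
endpoint = (38/3, -343/30)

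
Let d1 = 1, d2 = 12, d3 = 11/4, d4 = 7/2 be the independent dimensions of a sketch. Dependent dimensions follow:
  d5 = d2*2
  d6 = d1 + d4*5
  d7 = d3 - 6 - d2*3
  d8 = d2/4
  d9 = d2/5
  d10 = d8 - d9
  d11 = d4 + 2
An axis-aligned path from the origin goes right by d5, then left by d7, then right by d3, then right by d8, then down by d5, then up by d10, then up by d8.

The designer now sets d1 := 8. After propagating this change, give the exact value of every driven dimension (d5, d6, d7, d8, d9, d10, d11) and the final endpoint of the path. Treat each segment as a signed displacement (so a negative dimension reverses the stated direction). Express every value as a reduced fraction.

d5 = 24
d6 = 51/2
d7 = -157/4
d8 = 3
d9 = 12/5
d10 = 3/5
d11 = 11/2
endpoint = (69, -102/5)

Apply edit: d1 := 8
  d5 = d2*2 = 24
  d6 = d1 + d4*5 = 51/2
  d7 = d3 - 6 - d2*3 = -157/4
  d8 = d2/4 = 3
  d9 = d2/5 = 12/5
  d10 = d8 - d9 = 3/5
  d11 = d4 + 2 = 11/2
Walk from origin (0, 0):
  seg 1: right by d5 = 24 → (24, 0)
  seg 2: left by d7 = -157/4 → (253/4, 0)
  seg 3: right by d3 = 11/4 → (66, 0)
  seg 4: right by d8 = 3 → (69, 0)
  seg 5: down by d5 = 24 → (69, -24)
  seg 6: up by d10 = 3/5 → (69, -117/5)
  seg 7: up by d8 = 3 → (69, -102/5)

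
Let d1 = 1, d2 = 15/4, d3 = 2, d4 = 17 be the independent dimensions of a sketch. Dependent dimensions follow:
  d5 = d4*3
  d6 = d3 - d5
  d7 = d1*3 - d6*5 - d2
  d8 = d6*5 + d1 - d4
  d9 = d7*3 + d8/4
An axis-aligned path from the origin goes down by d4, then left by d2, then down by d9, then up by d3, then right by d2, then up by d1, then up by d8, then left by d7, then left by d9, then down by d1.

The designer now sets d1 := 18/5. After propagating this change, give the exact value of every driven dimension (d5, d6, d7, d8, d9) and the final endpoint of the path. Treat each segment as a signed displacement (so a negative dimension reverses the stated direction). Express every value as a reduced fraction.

Apply edit: d1 := 18/5
  d5 = d4*3 = 51
  d6 = d3 - d5 = -49
  d7 = d1*3 - d6*5 - d2 = 5041/20
  d8 = d6*5 + d1 - d4 = -1292/5
  d9 = d7*3 + d8/4 = 13831/20
Walk from origin (0, 0):
  seg 1: down by d4 = 17 → (0, -17)
  seg 2: left by d2 = 15/4 → (-15/4, -17)
  seg 3: down by d9 = 13831/20 → (-15/4, -14171/20)
  seg 4: up by d3 = 2 → (-15/4, -14131/20)
  seg 5: right by d2 = 15/4 → (0, -14131/20)
  seg 6: up by d1 = 18/5 → (0, -14059/20)
  seg 7: up by d8 = -1292/5 → (0, -19227/20)
  seg 8: left by d7 = 5041/20 → (-5041/20, -19227/20)
  seg 9: left by d9 = 13831/20 → (-4718/5, -19227/20)
  seg 10: down by d1 = 18/5 → (-4718/5, -19299/20)

d5 = 51
d6 = -49
d7 = 5041/20
d8 = -1292/5
d9 = 13831/20
endpoint = (-4718/5, -19299/20)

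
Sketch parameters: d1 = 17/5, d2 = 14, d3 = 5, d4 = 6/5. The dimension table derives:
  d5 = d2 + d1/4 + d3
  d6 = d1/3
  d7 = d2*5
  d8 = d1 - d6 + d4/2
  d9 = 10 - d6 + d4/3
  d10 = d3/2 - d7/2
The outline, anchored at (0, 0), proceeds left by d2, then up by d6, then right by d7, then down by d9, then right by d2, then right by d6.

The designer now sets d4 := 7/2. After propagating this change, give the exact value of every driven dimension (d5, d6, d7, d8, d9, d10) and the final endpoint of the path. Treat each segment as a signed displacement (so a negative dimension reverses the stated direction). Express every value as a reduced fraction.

Apply edit: d4 := 7/2
  d5 = d2 + d1/4 + d3 = 397/20
  d6 = d1/3 = 17/15
  d7 = d2*5 = 70
  d8 = d1 - d6 + d4/2 = 241/60
  d9 = 10 - d6 + d4/3 = 301/30
  d10 = d3/2 - d7/2 = -65/2
Walk from origin (0, 0):
  seg 1: left by d2 = 14 → (-14, 0)
  seg 2: up by d6 = 17/15 → (-14, 17/15)
  seg 3: right by d7 = 70 → (56, 17/15)
  seg 4: down by d9 = 301/30 → (56, -89/10)
  seg 5: right by d2 = 14 → (70, -89/10)
  seg 6: right by d6 = 17/15 → (1067/15, -89/10)

d5 = 397/20
d6 = 17/15
d7 = 70
d8 = 241/60
d9 = 301/30
d10 = -65/2
endpoint = (1067/15, -89/10)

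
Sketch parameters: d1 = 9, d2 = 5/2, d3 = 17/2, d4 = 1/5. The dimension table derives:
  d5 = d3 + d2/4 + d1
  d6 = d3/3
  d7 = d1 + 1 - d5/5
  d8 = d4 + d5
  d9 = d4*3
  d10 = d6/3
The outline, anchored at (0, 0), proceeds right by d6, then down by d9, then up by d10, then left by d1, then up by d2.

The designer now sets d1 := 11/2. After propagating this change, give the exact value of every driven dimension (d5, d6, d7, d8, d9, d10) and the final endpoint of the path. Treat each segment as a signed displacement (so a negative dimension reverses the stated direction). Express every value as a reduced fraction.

Apply edit: d1 := 11/2
  d5 = d3 + d2/4 + d1 = 117/8
  d6 = d3/3 = 17/6
  d7 = d1 + 1 - d5/5 = 143/40
  d8 = d4 + d5 = 593/40
  d9 = d4*3 = 3/5
  d10 = d6/3 = 17/18
Walk from origin (0, 0):
  seg 1: right by d6 = 17/6 → (17/6, 0)
  seg 2: down by d9 = 3/5 → (17/6, -3/5)
  seg 3: up by d10 = 17/18 → (17/6, 31/90)
  seg 4: left by d1 = 11/2 → (-8/3, 31/90)
  seg 5: up by d2 = 5/2 → (-8/3, 128/45)

d5 = 117/8
d6 = 17/6
d7 = 143/40
d8 = 593/40
d9 = 3/5
d10 = 17/18
endpoint = (-8/3, 128/45)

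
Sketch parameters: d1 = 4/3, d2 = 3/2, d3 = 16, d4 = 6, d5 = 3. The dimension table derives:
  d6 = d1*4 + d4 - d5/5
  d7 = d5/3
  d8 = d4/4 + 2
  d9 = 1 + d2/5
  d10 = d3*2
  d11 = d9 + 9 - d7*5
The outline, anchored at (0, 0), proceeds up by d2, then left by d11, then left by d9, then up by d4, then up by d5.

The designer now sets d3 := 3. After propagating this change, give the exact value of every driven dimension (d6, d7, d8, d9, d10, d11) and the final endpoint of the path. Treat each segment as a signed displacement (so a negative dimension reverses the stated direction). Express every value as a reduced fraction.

d6 = 161/15
d7 = 1
d8 = 7/2
d9 = 13/10
d10 = 6
d11 = 53/10
endpoint = (-33/5, 21/2)

Apply edit: d3 := 3
  d6 = d1*4 + d4 - d5/5 = 161/15
  d7 = d5/3 = 1
  d8 = d4/4 + 2 = 7/2
  d9 = 1 + d2/5 = 13/10
  d10 = d3*2 = 6
  d11 = d9 + 9 - d7*5 = 53/10
Walk from origin (0, 0):
  seg 1: up by d2 = 3/2 → (0, 3/2)
  seg 2: left by d11 = 53/10 → (-53/10, 3/2)
  seg 3: left by d9 = 13/10 → (-33/5, 3/2)
  seg 4: up by d4 = 6 → (-33/5, 15/2)
  seg 5: up by d5 = 3 → (-33/5, 21/2)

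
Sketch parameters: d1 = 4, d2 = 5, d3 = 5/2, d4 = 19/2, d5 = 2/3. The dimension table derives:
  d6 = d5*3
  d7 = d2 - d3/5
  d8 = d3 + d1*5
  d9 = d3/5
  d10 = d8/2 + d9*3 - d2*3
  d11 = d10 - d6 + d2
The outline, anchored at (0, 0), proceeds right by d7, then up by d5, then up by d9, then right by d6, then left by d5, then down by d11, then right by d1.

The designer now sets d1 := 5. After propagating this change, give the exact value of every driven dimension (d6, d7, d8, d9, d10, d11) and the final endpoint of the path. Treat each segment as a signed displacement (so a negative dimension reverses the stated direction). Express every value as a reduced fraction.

Apply edit: d1 := 5
  d6 = d5*3 = 2
  d7 = d2 - d3/5 = 9/2
  d8 = d3 + d1*5 = 55/2
  d9 = d3/5 = 1/2
  d10 = d8/2 + d9*3 - d2*3 = 1/4
  d11 = d10 - d6 + d2 = 13/4
Walk from origin (0, 0):
  seg 1: right by d7 = 9/2 → (9/2, 0)
  seg 2: up by d5 = 2/3 → (9/2, 2/3)
  seg 3: up by d9 = 1/2 → (9/2, 7/6)
  seg 4: right by d6 = 2 → (13/2, 7/6)
  seg 5: left by d5 = 2/3 → (35/6, 7/6)
  seg 6: down by d11 = 13/4 → (35/6, -25/12)
  seg 7: right by d1 = 5 → (65/6, -25/12)

d6 = 2
d7 = 9/2
d8 = 55/2
d9 = 1/2
d10 = 1/4
d11 = 13/4
endpoint = (65/6, -25/12)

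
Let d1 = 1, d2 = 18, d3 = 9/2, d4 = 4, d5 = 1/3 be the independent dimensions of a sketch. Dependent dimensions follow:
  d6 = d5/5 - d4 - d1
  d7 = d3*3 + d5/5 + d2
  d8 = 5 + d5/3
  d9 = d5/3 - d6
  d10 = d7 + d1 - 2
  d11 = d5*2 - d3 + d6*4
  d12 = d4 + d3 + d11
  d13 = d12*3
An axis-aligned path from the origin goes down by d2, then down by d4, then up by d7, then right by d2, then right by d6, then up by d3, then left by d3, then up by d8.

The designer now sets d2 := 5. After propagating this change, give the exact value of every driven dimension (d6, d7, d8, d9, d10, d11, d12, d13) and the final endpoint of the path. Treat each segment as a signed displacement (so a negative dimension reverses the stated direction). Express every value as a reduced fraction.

d6 = -74/15
d7 = 557/30
d8 = 46/9
d9 = 227/45
d10 = 527/30
d11 = -707/30
d12 = -226/15
d13 = -226/5
endpoint = (-133/30, 863/45)

Apply edit: d2 := 5
  d6 = d5/5 - d4 - d1 = -74/15
  d7 = d3*3 + d5/5 + d2 = 557/30
  d8 = 5 + d5/3 = 46/9
  d9 = d5/3 - d6 = 227/45
  d10 = d7 + d1 - 2 = 527/30
  d11 = d5*2 - d3 + d6*4 = -707/30
  d12 = d4 + d3 + d11 = -226/15
  d13 = d12*3 = -226/5
Walk from origin (0, 0):
  seg 1: down by d2 = 5 → (0, -5)
  seg 2: down by d4 = 4 → (0, -9)
  seg 3: up by d7 = 557/30 → (0, 287/30)
  seg 4: right by d2 = 5 → (5, 287/30)
  seg 5: right by d6 = -74/15 → (1/15, 287/30)
  seg 6: up by d3 = 9/2 → (1/15, 211/15)
  seg 7: left by d3 = 9/2 → (-133/30, 211/15)
  seg 8: up by d8 = 46/9 → (-133/30, 863/45)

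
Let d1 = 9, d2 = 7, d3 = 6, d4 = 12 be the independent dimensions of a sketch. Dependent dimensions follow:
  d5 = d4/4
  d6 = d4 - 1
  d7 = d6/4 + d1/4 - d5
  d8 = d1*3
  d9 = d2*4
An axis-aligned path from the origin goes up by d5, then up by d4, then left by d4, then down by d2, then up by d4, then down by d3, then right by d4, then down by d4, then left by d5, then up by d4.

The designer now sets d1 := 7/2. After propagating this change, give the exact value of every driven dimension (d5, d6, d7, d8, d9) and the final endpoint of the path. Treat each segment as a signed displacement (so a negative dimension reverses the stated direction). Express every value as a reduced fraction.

Apply edit: d1 := 7/2
  d5 = d4/4 = 3
  d6 = d4 - 1 = 11
  d7 = d6/4 + d1/4 - d5 = 5/8
  d8 = d1*3 = 21/2
  d9 = d2*4 = 28
Walk from origin (0, 0):
  seg 1: up by d5 = 3 → (0, 3)
  seg 2: up by d4 = 12 → (0, 15)
  seg 3: left by d4 = 12 → (-12, 15)
  seg 4: down by d2 = 7 → (-12, 8)
  seg 5: up by d4 = 12 → (-12, 20)
  seg 6: down by d3 = 6 → (-12, 14)
  seg 7: right by d4 = 12 → (0, 14)
  seg 8: down by d4 = 12 → (0, 2)
  seg 9: left by d5 = 3 → (-3, 2)
  seg 10: up by d4 = 12 → (-3, 14)

d5 = 3
d6 = 11
d7 = 5/8
d8 = 21/2
d9 = 28
endpoint = (-3, 14)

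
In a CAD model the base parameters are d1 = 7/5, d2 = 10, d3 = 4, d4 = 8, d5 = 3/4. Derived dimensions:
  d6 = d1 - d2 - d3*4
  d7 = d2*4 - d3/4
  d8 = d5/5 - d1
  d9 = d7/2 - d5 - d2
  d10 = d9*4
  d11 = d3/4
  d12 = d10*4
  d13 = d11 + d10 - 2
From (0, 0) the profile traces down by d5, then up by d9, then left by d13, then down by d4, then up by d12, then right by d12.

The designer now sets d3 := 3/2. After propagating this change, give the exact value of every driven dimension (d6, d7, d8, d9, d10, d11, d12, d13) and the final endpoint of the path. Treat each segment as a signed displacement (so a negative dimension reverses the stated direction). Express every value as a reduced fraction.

d6 = -73/5
d7 = 317/8
d8 = -5/4
d9 = 145/16
d10 = 145/4
d11 = 3/8
d12 = 145
d13 = 277/8
endpoint = (883/8, 2325/16)

Apply edit: d3 := 3/2
  d6 = d1 - d2 - d3*4 = -73/5
  d7 = d2*4 - d3/4 = 317/8
  d8 = d5/5 - d1 = -5/4
  d9 = d7/2 - d5 - d2 = 145/16
  d10 = d9*4 = 145/4
  d11 = d3/4 = 3/8
  d12 = d10*4 = 145
  d13 = d11 + d10 - 2 = 277/8
Walk from origin (0, 0):
  seg 1: down by d5 = 3/4 → (0, -3/4)
  seg 2: up by d9 = 145/16 → (0, 133/16)
  seg 3: left by d13 = 277/8 → (-277/8, 133/16)
  seg 4: down by d4 = 8 → (-277/8, 5/16)
  seg 5: up by d12 = 145 → (-277/8, 2325/16)
  seg 6: right by d12 = 145 → (883/8, 2325/16)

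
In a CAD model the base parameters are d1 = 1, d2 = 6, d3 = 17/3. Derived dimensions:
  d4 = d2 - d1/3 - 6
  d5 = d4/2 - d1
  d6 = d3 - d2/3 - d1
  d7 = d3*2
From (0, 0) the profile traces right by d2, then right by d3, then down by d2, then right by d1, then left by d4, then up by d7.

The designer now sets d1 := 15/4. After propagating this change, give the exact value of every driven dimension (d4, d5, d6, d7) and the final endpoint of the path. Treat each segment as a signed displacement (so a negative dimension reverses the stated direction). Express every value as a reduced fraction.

d4 = -5/4
d5 = -35/8
d6 = -1/12
d7 = 34/3
endpoint = (50/3, 16/3)

Apply edit: d1 := 15/4
  d4 = d2 - d1/3 - 6 = -5/4
  d5 = d4/2 - d1 = -35/8
  d6 = d3 - d2/3 - d1 = -1/12
  d7 = d3*2 = 34/3
Walk from origin (0, 0):
  seg 1: right by d2 = 6 → (6, 0)
  seg 2: right by d3 = 17/3 → (35/3, 0)
  seg 3: down by d2 = 6 → (35/3, -6)
  seg 4: right by d1 = 15/4 → (185/12, -6)
  seg 5: left by d4 = -5/4 → (50/3, -6)
  seg 6: up by d7 = 34/3 → (50/3, 16/3)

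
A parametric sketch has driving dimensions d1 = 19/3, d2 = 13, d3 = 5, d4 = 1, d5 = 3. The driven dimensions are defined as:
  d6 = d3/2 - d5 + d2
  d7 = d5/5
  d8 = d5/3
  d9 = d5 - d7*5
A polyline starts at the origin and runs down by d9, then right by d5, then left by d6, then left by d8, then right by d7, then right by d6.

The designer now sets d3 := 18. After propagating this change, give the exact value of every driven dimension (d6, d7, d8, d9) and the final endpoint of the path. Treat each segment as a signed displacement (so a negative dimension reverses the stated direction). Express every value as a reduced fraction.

d6 = 19
d7 = 3/5
d8 = 1
d9 = 0
endpoint = (13/5, 0)

Apply edit: d3 := 18
  d6 = d3/2 - d5 + d2 = 19
  d7 = d5/5 = 3/5
  d8 = d5/3 = 1
  d9 = d5 - d7*5 = 0
Walk from origin (0, 0):
  seg 1: down by d9 = 0 → (0, 0)
  seg 2: right by d5 = 3 → (3, 0)
  seg 3: left by d6 = 19 → (-16, 0)
  seg 4: left by d8 = 1 → (-17, 0)
  seg 5: right by d7 = 3/5 → (-82/5, 0)
  seg 6: right by d6 = 19 → (13/5, 0)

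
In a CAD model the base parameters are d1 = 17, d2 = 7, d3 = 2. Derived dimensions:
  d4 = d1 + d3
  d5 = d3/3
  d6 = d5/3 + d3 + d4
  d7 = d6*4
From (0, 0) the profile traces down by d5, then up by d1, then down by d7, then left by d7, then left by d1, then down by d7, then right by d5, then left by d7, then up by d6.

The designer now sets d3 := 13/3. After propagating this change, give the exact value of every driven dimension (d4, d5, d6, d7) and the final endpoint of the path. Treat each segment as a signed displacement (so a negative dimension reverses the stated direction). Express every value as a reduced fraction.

Apply edit: d3 := 13/3
  d4 = d1 + d3 = 64/3
  d5 = d3/3 = 13/9
  d6 = d5/3 + d3 + d4 = 706/27
  d7 = d6*4 = 2824/27
Walk from origin (0, 0):
  seg 1: down by d5 = 13/9 → (0, -13/9)
  seg 2: up by d1 = 17 → (0, 140/9)
  seg 3: down by d7 = 2824/27 → (0, -2404/27)
  seg 4: left by d7 = 2824/27 → (-2824/27, -2404/27)
  seg 5: left by d1 = 17 → (-3283/27, -2404/27)
  seg 6: down by d7 = 2824/27 → (-3283/27, -5228/27)
  seg 7: right by d5 = 13/9 → (-3244/27, -5228/27)
  seg 8: left by d7 = 2824/27 → (-6068/27, -5228/27)
  seg 9: up by d6 = 706/27 → (-6068/27, -4522/27)

d4 = 64/3
d5 = 13/9
d6 = 706/27
d7 = 2824/27
endpoint = (-6068/27, -4522/27)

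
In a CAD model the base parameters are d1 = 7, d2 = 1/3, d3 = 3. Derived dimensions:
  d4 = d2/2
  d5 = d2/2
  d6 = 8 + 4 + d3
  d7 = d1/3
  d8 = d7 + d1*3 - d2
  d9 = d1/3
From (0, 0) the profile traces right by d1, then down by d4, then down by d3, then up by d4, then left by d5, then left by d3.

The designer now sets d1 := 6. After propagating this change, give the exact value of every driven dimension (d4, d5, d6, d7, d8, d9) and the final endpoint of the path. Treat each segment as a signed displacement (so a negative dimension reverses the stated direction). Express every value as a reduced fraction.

d4 = 1/6
d5 = 1/6
d6 = 15
d7 = 2
d8 = 59/3
d9 = 2
endpoint = (17/6, -3)

Apply edit: d1 := 6
  d4 = d2/2 = 1/6
  d5 = d2/2 = 1/6
  d6 = 8 + 4 + d3 = 15
  d7 = d1/3 = 2
  d8 = d7 + d1*3 - d2 = 59/3
  d9 = d1/3 = 2
Walk from origin (0, 0):
  seg 1: right by d1 = 6 → (6, 0)
  seg 2: down by d4 = 1/6 → (6, -1/6)
  seg 3: down by d3 = 3 → (6, -19/6)
  seg 4: up by d4 = 1/6 → (6, -3)
  seg 5: left by d5 = 1/6 → (35/6, -3)
  seg 6: left by d3 = 3 → (17/6, -3)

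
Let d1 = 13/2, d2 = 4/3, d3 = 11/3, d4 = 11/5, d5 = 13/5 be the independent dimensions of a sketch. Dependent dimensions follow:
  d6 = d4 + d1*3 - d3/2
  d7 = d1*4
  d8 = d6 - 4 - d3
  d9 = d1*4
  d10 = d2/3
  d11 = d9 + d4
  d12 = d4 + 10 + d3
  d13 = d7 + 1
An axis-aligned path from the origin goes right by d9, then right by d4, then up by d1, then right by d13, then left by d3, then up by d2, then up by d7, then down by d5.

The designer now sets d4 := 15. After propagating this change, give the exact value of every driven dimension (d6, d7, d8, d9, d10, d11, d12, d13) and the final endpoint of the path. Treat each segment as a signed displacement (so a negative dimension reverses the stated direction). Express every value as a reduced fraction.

Apply edit: d4 := 15
  d6 = d4 + d1*3 - d3/2 = 98/3
  d7 = d1*4 = 26
  d8 = d6 - 4 - d3 = 25
  d9 = d1*4 = 26
  d10 = d2/3 = 4/9
  d11 = d9 + d4 = 41
  d12 = d4 + 10 + d3 = 86/3
  d13 = d7 + 1 = 27
Walk from origin (0, 0):
  seg 1: right by d9 = 26 → (26, 0)
  seg 2: right by d4 = 15 → (41, 0)
  seg 3: up by d1 = 13/2 → (41, 13/2)
  seg 4: right by d13 = 27 → (68, 13/2)
  seg 5: left by d3 = 11/3 → (193/3, 13/2)
  seg 6: up by d2 = 4/3 → (193/3, 47/6)
  seg 7: up by d7 = 26 → (193/3, 203/6)
  seg 8: down by d5 = 13/5 → (193/3, 937/30)

d6 = 98/3
d7 = 26
d8 = 25
d9 = 26
d10 = 4/9
d11 = 41
d12 = 86/3
d13 = 27
endpoint = (193/3, 937/30)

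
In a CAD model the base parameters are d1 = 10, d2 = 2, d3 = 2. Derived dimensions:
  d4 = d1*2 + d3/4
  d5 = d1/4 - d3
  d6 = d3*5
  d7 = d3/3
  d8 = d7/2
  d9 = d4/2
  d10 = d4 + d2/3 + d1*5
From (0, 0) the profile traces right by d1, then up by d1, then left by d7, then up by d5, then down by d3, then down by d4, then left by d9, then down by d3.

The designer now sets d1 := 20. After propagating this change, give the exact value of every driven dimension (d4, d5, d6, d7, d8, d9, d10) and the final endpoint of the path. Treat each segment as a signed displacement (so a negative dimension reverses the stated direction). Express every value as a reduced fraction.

Apply edit: d1 := 20
  d4 = d1*2 + d3/4 = 81/2
  d5 = d1/4 - d3 = 3
  d6 = d3*5 = 10
  d7 = d3/3 = 2/3
  d8 = d7/2 = 1/3
  d9 = d4/2 = 81/4
  d10 = d4 + d2/3 + d1*5 = 847/6
Walk from origin (0, 0):
  seg 1: right by d1 = 20 → (20, 0)
  seg 2: up by d1 = 20 → (20, 20)
  seg 3: left by d7 = 2/3 → (58/3, 20)
  seg 4: up by d5 = 3 → (58/3, 23)
  seg 5: down by d3 = 2 → (58/3, 21)
  seg 6: down by d4 = 81/2 → (58/3, -39/2)
  seg 7: left by d9 = 81/4 → (-11/12, -39/2)
  seg 8: down by d3 = 2 → (-11/12, -43/2)

d4 = 81/2
d5 = 3
d6 = 10
d7 = 2/3
d8 = 1/3
d9 = 81/4
d10 = 847/6
endpoint = (-11/12, -43/2)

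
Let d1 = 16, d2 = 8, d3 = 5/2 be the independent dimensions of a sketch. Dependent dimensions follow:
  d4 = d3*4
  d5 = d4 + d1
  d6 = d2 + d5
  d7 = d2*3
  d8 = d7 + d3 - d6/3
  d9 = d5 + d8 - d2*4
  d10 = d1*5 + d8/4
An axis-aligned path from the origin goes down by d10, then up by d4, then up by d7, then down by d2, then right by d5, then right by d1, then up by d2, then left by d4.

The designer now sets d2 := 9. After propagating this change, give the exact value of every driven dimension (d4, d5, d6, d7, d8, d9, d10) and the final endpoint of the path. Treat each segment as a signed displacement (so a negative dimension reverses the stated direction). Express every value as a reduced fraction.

Apply edit: d2 := 9
  d4 = d3*4 = 10
  d5 = d4 + d1 = 26
  d6 = d2 + d5 = 35
  d7 = d2*3 = 27
  d8 = d7 + d3 - d6/3 = 107/6
  d9 = d5 + d8 - d2*4 = 47/6
  d10 = d1*5 + d8/4 = 2027/24
Walk from origin (0, 0):
  seg 1: down by d10 = 2027/24 → (0, -2027/24)
  seg 2: up by d4 = 10 → (0, -1787/24)
  seg 3: up by d7 = 27 → (0, -1139/24)
  seg 4: down by d2 = 9 → (0, -1355/24)
  seg 5: right by d5 = 26 → (26, -1355/24)
  seg 6: right by d1 = 16 → (42, -1355/24)
  seg 7: up by d2 = 9 → (42, -1139/24)
  seg 8: left by d4 = 10 → (32, -1139/24)

d4 = 10
d5 = 26
d6 = 35
d7 = 27
d8 = 107/6
d9 = 47/6
d10 = 2027/24
endpoint = (32, -1139/24)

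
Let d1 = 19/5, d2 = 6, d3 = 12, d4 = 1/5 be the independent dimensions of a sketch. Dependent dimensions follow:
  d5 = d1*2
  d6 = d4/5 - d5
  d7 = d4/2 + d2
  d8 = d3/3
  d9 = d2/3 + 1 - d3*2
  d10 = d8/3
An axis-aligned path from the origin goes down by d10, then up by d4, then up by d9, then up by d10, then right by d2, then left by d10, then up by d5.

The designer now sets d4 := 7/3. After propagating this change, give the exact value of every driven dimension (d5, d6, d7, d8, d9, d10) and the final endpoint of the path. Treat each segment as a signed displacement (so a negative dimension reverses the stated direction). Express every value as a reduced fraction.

Apply edit: d4 := 7/3
  d5 = d1*2 = 38/5
  d6 = d4/5 - d5 = -107/15
  d7 = d4/2 + d2 = 43/6
  d8 = d3/3 = 4
  d9 = d2/3 + 1 - d3*2 = -21
  d10 = d8/3 = 4/3
Walk from origin (0, 0):
  seg 1: down by d10 = 4/3 → (0, -4/3)
  seg 2: up by d4 = 7/3 → (0, 1)
  seg 3: up by d9 = -21 → (0, -20)
  seg 4: up by d10 = 4/3 → (0, -56/3)
  seg 5: right by d2 = 6 → (6, -56/3)
  seg 6: left by d10 = 4/3 → (14/3, -56/3)
  seg 7: up by d5 = 38/5 → (14/3, -166/15)

d5 = 38/5
d6 = -107/15
d7 = 43/6
d8 = 4
d9 = -21
d10 = 4/3
endpoint = (14/3, -166/15)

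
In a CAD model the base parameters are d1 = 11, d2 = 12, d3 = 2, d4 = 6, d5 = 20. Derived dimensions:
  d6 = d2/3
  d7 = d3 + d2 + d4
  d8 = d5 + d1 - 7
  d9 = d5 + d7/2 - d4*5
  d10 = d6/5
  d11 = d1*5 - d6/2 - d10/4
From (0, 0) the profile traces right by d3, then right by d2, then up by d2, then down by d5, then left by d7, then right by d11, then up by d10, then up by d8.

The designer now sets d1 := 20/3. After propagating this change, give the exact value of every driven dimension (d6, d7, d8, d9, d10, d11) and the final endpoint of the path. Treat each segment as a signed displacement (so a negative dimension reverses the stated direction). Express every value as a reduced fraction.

Apply edit: d1 := 20/3
  d6 = d2/3 = 4
  d7 = d3 + d2 + d4 = 20
  d8 = d5 + d1 - 7 = 59/3
  d9 = d5 + d7/2 - d4*5 = 0
  d10 = d6/5 = 4/5
  d11 = d1*5 - d6/2 - d10/4 = 467/15
Walk from origin (0, 0):
  seg 1: right by d3 = 2 → (2, 0)
  seg 2: right by d2 = 12 → (14, 0)
  seg 3: up by d2 = 12 → (14, 12)
  seg 4: down by d5 = 20 → (14, -8)
  seg 5: left by d7 = 20 → (-6, -8)
  seg 6: right by d11 = 467/15 → (377/15, -8)
  seg 7: up by d10 = 4/5 → (377/15, -36/5)
  seg 8: up by d8 = 59/3 → (377/15, 187/15)

d6 = 4
d7 = 20
d8 = 59/3
d9 = 0
d10 = 4/5
d11 = 467/15
endpoint = (377/15, 187/15)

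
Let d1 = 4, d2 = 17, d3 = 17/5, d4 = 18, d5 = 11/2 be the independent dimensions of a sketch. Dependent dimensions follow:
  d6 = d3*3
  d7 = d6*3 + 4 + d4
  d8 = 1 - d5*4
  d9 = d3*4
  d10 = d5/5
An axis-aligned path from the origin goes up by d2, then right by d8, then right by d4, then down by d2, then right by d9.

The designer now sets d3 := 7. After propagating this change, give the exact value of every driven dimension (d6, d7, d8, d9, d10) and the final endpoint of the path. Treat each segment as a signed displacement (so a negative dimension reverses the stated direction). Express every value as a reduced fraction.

d6 = 21
d7 = 85
d8 = -21
d9 = 28
d10 = 11/10
endpoint = (25, 0)

Apply edit: d3 := 7
  d6 = d3*3 = 21
  d7 = d6*3 + 4 + d4 = 85
  d8 = 1 - d5*4 = -21
  d9 = d3*4 = 28
  d10 = d5/5 = 11/10
Walk from origin (0, 0):
  seg 1: up by d2 = 17 → (0, 17)
  seg 2: right by d8 = -21 → (-21, 17)
  seg 3: right by d4 = 18 → (-3, 17)
  seg 4: down by d2 = 17 → (-3, 0)
  seg 5: right by d9 = 28 → (25, 0)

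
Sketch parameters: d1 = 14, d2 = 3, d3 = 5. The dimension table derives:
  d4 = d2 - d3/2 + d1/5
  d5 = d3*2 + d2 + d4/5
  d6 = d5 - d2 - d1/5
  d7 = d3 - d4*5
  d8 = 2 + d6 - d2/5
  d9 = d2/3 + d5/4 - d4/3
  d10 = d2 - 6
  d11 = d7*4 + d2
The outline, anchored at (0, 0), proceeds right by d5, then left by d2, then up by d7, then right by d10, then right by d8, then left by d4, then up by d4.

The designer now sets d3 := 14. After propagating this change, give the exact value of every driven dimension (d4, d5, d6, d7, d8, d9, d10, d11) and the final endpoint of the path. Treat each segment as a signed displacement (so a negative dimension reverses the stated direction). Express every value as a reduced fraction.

d4 = -6/5
d5 = 769/25
d6 = 624/25
d7 = 20
d8 = 659/25
d9 = 909/100
d10 = -3
d11 = 83
endpoint = (1308/25, 94/5)

Apply edit: d3 := 14
  d4 = d2 - d3/2 + d1/5 = -6/5
  d5 = d3*2 + d2 + d4/5 = 769/25
  d6 = d5 - d2 - d1/5 = 624/25
  d7 = d3 - d4*5 = 20
  d8 = 2 + d6 - d2/5 = 659/25
  d9 = d2/3 + d5/4 - d4/3 = 909/100
  d10 = d2 - 6 = -3
  d11 = d7*4 + d2 = 83
Walk from origin (0, 0):
  seg 1: right by d5 = 769/25 → (769/25, 0)
  seg 2: left by d2 = 3 → (694/25, 0)
  seg 3: up by d7 = 20 → (694/25, 20)
  seg 4: right by d10 = -3 → (619/25, 20)
  seg 5: right by d8 = 659/25 → (1278/25, 20)
  seg 6: left by d4 = -6/5 → (1308/25, 20)
  seg 7: up by d4 = -6/5 → (1308/25, 94/5)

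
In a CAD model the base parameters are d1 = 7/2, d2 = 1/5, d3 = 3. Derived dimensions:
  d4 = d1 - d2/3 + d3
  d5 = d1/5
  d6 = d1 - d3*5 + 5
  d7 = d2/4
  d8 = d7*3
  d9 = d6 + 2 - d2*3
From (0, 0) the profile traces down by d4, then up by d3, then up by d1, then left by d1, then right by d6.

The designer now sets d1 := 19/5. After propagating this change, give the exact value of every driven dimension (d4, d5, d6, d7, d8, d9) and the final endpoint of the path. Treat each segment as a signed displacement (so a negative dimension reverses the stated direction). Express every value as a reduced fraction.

d4 = 101/15
d5 = 19/25
d6 = -31/5
d7 = 1/20
d8 = 3/20
d9 = -24/5
endpoint = (-10, 1/15)

Apply edit: d1 := 19/5
  d4 = d1 - d2/3 + d3 = 101/15
  d5 = d1/5 = 19/25
  d6 = d1 - d3*5 + 5 = -31/5
  d7 = d2/4 = 1/20
  d8 = d7*3 = 3/20
  d9 = d6 + 2 - d2*3 = -24/5
Walk from origin (0, 0):
  seg 1: down by d4 = 101/15 → (0, -101/15)
  seg 2: up by d3 = 3 → (0, -56/15)
  seg 3: up by d1 = 19/5 → (0, 1/15)
  seg 4: left by d1 = 19/5 → (-19/5, 1/15)
  seg 5: right by d6 = -31/5 → (-10, 1/15)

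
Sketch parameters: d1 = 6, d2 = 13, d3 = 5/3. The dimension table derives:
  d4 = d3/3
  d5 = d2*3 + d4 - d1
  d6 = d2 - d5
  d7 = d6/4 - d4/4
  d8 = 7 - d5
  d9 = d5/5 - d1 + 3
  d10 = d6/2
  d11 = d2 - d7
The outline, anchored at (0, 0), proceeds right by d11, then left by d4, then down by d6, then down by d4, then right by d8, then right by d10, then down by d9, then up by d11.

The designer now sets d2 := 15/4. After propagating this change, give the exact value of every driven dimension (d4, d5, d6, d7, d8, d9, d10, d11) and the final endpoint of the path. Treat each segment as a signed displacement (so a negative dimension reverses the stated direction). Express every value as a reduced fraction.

Apply edit: d2 := 15/4
  d4 = d3/3 = 5/9
  d5 = d2*3 + d4 - d1 = 209/36
  d6 = d2 - d5 = -37/18
  d7 = d6/4 - d4/4 = -47/72
  d8 = 7 - d5 = 43/36
  d9 = d5/5 - d1 + 3 = -331/180
  d10 = d6/2 = -37/36
  d11 = d2 - d7 = 317/72
Walk from origin (0, 0):
  seg 1: right by d11 = 317/72 → (317/72, 0)
  seg 2: left by d4 = 5/9 → (277/72, 0)
  seg 3: down by d6 = -37/18 → (277/72, 37/18)
  seg 4: down by d4 = 5/9 → (277/72, 3/2)
  seg 5: right by d8 = 43/36 → (121/24, 3/2)
  seg 6: right by d10 = -37/36 → (289/72, 3/2)
  seg 7: down by d9 = -331/180 → (289/72, 601/180)
  seg 8: up by d11 = 317/72 → (289/72, 929/120)

d4 = 5/9
d5 = 209/36
d6 = -37/18
d7 = -47/72
d8 = 43/36
d9 = -331/180
d10 = -37/36
d11 = 317/72
endpoint = (289/72, 929/120)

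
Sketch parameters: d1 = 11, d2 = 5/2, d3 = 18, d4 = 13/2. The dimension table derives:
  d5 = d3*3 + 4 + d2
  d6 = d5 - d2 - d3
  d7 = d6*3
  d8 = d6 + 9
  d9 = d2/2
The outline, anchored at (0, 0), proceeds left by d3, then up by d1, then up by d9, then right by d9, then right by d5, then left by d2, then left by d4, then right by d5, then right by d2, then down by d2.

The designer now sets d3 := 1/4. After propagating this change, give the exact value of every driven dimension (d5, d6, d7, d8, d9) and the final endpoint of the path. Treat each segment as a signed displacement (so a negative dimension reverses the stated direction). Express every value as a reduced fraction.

d5 = 29/4
d6 = 9/2
d7 = 27/2
d8 = 27/2
d9 = 5/4
endpoint = (9, 39/4)

Apply edit: d3 := 1/4
  d5 = d3*3 + 4 + d2 = 29/4
  d6 = d5 - d2 - d3 = 9/2
  d7 = d6*3 = 27/2
  d8 = d6 + 9 = 27/2
  d9 = d2/2 = 5/4
Walk from origin (0, 0):
  seg 1: left by d3 = 1/4 → (-1/4, 0)
  seg 2: up by d1 = 11 → (-1/4, 11)
  seg 3: up by d9 = 5/4 → (-1/4, 49/4)
  seg 4: right by d9 = 5/4 → (1, 49/4)
  seg 5: right by d5 = 29/4 → (33/4, 49/4)
  seg 6: left by d2 = 5/2 → (23/4, 49/4)
  seg 7: left by d4 = 13/2 → (-3/4, 49/4)
  seg 8: right by d5 = 29/4 → (13/2, 49/4)
  seg 9: right by d2 = 5/2 → (9, 49/4)
  seg 10: down by d2 = 5/2 → (9, 39/4)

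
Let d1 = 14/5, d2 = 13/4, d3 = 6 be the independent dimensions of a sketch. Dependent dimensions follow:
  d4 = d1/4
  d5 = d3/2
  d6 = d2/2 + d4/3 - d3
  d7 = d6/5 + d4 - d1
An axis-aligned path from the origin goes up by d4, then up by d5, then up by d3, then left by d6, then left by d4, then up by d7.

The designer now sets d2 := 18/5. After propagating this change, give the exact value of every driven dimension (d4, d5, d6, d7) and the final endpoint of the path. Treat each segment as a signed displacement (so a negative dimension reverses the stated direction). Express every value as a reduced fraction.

d4 = 7/10
d5 = 3
d6 = -119/30
d7 = -217/75
endpoint = (49/15, 1021/150)

Apply edit: d2 := 18/5
  d4 = d1/4 = 7/10
  d5 = d3/2 = 3
  d6 = d2/2 + d4/3 - d3 = -119/30
  d7 = d6/5 + d4 - d1 = -217/75
Walk from origin (0, 0):
  seg 1: up by d4 = 7/10 → (0, 7/10)
  seg 2: up by d5 = 3 → (0, 37/10)
  seg 3: up by d3 = 6 → (0, 97/10)
  seg 4: left by d6 = -119/30 → (119/30, 97/10)
  seg 5: left by d4 = 7/10 → (49/15, 97/10)
  seg 6: up by d7 = -217/75 → (49/15, 1021/150)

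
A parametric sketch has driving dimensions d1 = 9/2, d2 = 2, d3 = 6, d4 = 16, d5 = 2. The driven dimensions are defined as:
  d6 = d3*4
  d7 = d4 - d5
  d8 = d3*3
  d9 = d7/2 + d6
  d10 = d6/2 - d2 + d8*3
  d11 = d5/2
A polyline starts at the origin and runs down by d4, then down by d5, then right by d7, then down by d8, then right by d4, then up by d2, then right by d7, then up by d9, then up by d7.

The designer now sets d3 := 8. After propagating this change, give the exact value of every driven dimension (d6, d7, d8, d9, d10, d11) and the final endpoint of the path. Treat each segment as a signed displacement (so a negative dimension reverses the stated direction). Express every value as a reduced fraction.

Apply edit: d3 := 8
  d6 = d3*4 = 32
  d7 = d4 - d5 = 14
  d8 = d3*3 = 24
  d9 = d7/2 + d6 = 39
  d10 = d6/2 - d2 + d8*3 = 86
  d11 = d5/2 = 1
Walk from origin (0, 0):
  seg 1: down by d4 = 16 → (0, -16)
  seg 2: down by d5 = 2 → (0, -18)
  seg 3: right by d7 = 14 → (14, -18)
  seg 4: down by d8 = 24 → (14, -42)
  seg 5: right by d4 = 16 → (30, -42)
  seg 6: up by d2 = 2 → (30, -40)
  seg 7: right by d7 = 14 → (44, -40)
  seg 8: up by d9 = 39 → (44, -1)
  seg 9: up by d7 = 14 → (44, 13)

d6 = 32
d7 = 14
d8 = 24
d9 = 39
d10 = 86
d11 = 1
endpoint = (44, 13)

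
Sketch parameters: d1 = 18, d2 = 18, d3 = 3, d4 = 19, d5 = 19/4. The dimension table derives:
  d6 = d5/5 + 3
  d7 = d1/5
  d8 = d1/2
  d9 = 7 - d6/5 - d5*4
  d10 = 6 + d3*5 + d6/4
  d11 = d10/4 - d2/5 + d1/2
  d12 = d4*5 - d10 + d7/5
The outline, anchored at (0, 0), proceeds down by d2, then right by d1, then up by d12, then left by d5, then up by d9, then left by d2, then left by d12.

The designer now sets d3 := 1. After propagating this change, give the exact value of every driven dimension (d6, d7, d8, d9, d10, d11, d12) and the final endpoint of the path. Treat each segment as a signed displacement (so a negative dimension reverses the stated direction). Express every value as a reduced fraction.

d6 = 79/20
d7 = 18/5
d8 = 9
d9 = -1279/100
d10 = 959/80
d11 = 2687/320
d12 = 33493/400
endpoint = (-35393/400, 21177/400)

Apply edit: d3 := 1
  d6 = d5/5 + 3 = 79/20
  d7 = d1/5 = 18/5
  d8 = d1/2 = 9
  d9 = 7 - d6/5 - d5*4 = -1279/100
  d10 = 6 + d3*5 + d6/4 = 959/80
  d11 = d10/4 - d2/5 + d1/2 = 2687/320
  d12 = d4*5 - d10 + d7/5 = 33493/400
Walk from origin (0, 0):
  seg 1: down by d2 = 18 → (0, -18)
  seg 2: right by d1 = 18 → (18, -18)
  seg 3: up by d12 = 33493/400 → (18, 26293/400)
  seg 4: left by d5 = 19/4 → (53/4, 26293/400)
  seg 5: up by d9 = -1279/100 → (53/4, 21177/400)
  seg 6: left by d2 = 18 → (-19/4, 21177/400)
  seg 7: left by d12 = 33493/400 → (-35393/400, 21177/400)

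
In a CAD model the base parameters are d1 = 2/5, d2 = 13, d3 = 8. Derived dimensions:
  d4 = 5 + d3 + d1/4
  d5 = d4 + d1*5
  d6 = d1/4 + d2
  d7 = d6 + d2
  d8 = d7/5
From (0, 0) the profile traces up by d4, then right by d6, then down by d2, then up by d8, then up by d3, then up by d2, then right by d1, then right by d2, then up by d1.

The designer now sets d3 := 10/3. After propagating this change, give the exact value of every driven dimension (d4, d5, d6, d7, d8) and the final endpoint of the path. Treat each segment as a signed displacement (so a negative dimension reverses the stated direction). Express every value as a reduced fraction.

Apply edit: d3 := 10/3
  d4 = 5 + d3 + d1/4 = 253/30
  d5 = d4 + d1*5 = 313/30
  d6 = d1/4 + d2 = 131/10
  d7 = d6 + d2 = 261/10
  d8 = d7/5 = 261/50
Walk from origin (0, 0):
  seg 1: up by d4 = 253/30 → (0, 253/30)
  seg 2: right by d6 = 131/10 → (131/10, 253/30)
  seg 3: down by d2 = 13 → (131/10, -137/30)
  seg 4: up by d8 = 261/50 → (131/10, 49/75)
  seg 5: up by d3 = 10/3 → (131/10, 299/75)
  seg 6: up by d2 = 13 → (131/10, 1274/75)
  seg 7: right by d1 = 2/5 → (27/2, 1274/75)
  seg 8: right by d2 = 13 → (53/2, 1274/75)
  seg 9: up by d1 = 2/5 → (53/2, 1304/75)

d4 = 253/30
d5 = 313/30
d6 = 131/10
d7 = 261/10
d8 = 261/50
endpoint = (53/2, 1304/75)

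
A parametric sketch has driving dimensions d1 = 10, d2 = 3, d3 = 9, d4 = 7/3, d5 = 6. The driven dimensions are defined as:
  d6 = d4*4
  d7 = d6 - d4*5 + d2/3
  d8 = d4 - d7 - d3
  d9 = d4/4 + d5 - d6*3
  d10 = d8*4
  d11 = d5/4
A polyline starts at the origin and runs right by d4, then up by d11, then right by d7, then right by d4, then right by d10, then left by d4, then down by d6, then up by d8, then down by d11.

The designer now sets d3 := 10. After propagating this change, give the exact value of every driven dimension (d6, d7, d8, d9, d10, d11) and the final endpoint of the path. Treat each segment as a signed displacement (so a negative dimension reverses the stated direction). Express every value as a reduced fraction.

d6 = 28/3
d7 = -4/3
d8 = -19/3
d9 = -257/12
d10 = -76/3
d11 = 3/2
endpoint = (-73/3, -47/3)

Apply edit: d3 := 10
  d6 = d4*4 = 28/3
  d7 = d6 - d4*5 + d2/3 = -4/3
  d8 = d4 - d7 - d3 = -19/3
  d9 = d4/4 + d5 - d6*3 = -257/12
  d10 = d8*4 = -76/3
  d11 = d5/4 = 3/2
Walk from origin (0, 0):
  seg 1: right by d4 = 7/3 → (7/3, 0)
  seg 2: up by d11 = 3/2 → (7/3, 3/2)
  seg 3: right by d7 = -4/3 → (1, 3/2)
  seg 4: right by d4 = 7/3 → (10/3, 3/2)
  seg 5: right by d10 = -76/3 → (-22, 3/2)
  seg 6: left by d4 = 7/3 → (-73/3, 3/2)
  seg 7: down by d6 = 28/3 → (-73/3, -47/6)
  seg 8: up by d8 = -19/3 → (-73/3, -85/6)
  seg 9: down by d11 = 3/2 → (-73/3, -47/3)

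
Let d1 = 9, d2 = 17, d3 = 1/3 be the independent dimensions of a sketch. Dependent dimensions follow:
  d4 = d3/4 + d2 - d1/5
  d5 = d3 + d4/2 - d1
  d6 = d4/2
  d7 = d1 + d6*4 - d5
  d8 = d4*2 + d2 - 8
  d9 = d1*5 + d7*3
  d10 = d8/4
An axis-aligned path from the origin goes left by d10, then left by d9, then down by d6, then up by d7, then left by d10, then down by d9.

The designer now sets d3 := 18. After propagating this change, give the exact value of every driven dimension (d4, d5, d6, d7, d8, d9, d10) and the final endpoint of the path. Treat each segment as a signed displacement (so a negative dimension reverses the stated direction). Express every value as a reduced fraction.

Apply edit: d3 := 18
  d4 = d3/4 + d2 - d1/5 = 197/10
  d5 = d3 + d4/2 - d1 = 377/20
  d6 = d4/2 = 197/20
  d7 = d1 + d6*4 - d5 = 591/20
  d8 = d4*2 + d2 - 8 = 242/5
  d9 = d1*5 + d7*3 = 2673/20
  d10 = d8/4 = 121/10
Walk from origin (0, 0):
  seg 1: left by d10 = 121/10 → (-121/10, 0)
  seg 2: left by d9 = 2673/20 → (-583/4, 0)
  seg 3: down by d6 = 197/20 → (-583/4, -197/20)
  seg 4: up by d7 = 591/20 → (-583/4, 197/10)
  seg 5: left by d10 = 121/10 → (-3157/20, 197/10)
  seg 6: down by d9 = 2673/20 → (-3157/20, -2279/20)

d4 = 197/10
d5 = 377/20
d6 = 197/20
d7 = 591/20
d8 = 242/5
d9 = 2673/20
d10 = 121/10
endpoint = (-3157/20, -2279/20)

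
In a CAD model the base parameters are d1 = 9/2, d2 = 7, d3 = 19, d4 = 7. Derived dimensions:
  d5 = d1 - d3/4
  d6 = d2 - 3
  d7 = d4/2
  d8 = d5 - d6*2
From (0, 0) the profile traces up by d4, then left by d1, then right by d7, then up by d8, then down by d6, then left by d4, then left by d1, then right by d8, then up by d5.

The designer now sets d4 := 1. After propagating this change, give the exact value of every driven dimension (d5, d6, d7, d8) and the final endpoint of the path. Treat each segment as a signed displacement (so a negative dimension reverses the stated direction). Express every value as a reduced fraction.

Apply edit: d4 := 1
  d5 = d1 - d3/4 = -1/4
  d6 = d2 - 3 = 4
  d7 = d4/2 = 1/2
  d8 = d5 - d6*2 = -33/4
Walk from origin (0, 0):
  seg 1: up by d4 = 1 → (0, 1)
  seg 2: left by d1 = 9/2 → (-9/2, 1)
  seg 3: right by d7 = 1/2 → (-4, 1)
  seg 4: up by d8 = -33/4 → (-4, -29/4)
  seg 5: down by d6 = 4 → (-4, -45/4)
  seg 6: left by d4 = 1 → (-5, -45/4)
  seg 7: left by d1 = 9/2 → (-19/2, -45/4)
  seg 8: right by d8 = -33/4 → (-71/4, -45/4)
  seg 9: up by d5 = -1/4 → (-71/4, -23/2)

d5 = -1/4
d6 = 4
d7 = 1/2
d8 = -33/4
endpoint = (-71/4, -23/2)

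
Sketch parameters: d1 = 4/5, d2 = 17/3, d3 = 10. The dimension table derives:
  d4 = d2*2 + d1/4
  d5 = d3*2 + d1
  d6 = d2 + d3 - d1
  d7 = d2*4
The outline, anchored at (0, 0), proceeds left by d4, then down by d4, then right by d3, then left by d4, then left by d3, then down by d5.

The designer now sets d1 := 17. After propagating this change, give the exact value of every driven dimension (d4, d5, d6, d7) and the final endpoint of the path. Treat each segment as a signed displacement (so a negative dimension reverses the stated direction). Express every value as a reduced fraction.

d4 = 187/12
d5 = 37
d6 = -4/3
d7 = 68/3
endpoint = (-187/6, -631/12)

Apply edit: d1 := 17
  d4 = d2*2 + d1/4 = 187/12
  d5 = d3*2 + d1 = 37
  d6 = d2 + d3 - d1 = -4/3
  d7 = d2*4 = 68/3
Walk from origin (0, 0):
  seg 1: left by d4 = 187/12 → (-187/12, 0)
  seg 2: down by d4 = 187/12 → (-187/12, -187/12)
  seg 3: right by d3 = 10 → (-67/12, -187/12)
  seg 4: left by d4 = 187/12 → (-127/6, -187/12)
  seg 5: left by d3 = 10 → (-187/6, -187/12)
  seg 6: down by d5 = 37 → (-187/6, -631/12)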